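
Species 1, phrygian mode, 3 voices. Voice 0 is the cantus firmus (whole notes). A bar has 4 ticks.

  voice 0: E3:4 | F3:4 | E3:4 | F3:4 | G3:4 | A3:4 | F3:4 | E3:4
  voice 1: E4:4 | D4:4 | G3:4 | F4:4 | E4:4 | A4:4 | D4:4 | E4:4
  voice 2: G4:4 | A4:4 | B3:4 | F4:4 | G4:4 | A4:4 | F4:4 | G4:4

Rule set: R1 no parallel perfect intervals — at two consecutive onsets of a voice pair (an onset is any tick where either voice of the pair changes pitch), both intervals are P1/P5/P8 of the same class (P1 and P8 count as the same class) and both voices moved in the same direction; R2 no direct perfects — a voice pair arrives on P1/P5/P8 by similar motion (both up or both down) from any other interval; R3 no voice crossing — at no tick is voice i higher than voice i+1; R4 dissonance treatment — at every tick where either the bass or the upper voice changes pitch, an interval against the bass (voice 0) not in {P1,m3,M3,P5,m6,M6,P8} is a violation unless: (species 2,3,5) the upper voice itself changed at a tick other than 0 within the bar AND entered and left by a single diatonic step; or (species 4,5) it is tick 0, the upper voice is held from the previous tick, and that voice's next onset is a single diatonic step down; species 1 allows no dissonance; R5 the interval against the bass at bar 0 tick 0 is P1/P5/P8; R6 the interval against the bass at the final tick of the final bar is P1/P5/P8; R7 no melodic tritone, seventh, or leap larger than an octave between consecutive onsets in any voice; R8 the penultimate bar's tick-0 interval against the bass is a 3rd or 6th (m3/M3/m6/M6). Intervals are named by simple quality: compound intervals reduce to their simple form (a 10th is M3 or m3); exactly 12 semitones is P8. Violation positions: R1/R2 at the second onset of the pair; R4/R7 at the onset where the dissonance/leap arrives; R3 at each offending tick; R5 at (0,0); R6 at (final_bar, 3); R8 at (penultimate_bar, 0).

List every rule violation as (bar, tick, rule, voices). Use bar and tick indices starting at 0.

bar 0: v0=E3 v1=E4 v2=G4 downbeat m3
bar 1: v0=F3 v1=D4 v2=A4 downbeat M3
bar 2: v0=E3 v1=G3 v2=B3 downbeat P5
bar 3: v0=F3 v1=F4 v2=F4 downbeat P8
bar 4: v0=G3 v1=E4 v2=G4 downbeat P8
bar 5: v0=A3 v1=A4 v2=A4 downbeat P8
bar 6: v0=F3 v1=D4 v2=F4 downbeat P8
bar 7: v0=E3 v1=E4 v2=G4 downbeat m3
  -> R5 @ bar 0 tick 0 v(0, 2): opens on m3
  -> R2 @ bar 2 tick 0 v(0, 2): F3/A4 M3 -> E3/B3 P5 similar
  -> R7 @ bar 2 tick 0 v(2,): A4->B3 leap 10st
  -> R2 @ bar 3 tick 0 v(0, 1): E3/G3 m3 -> F3/F4 P8 similar
  -> R2 @ bar 3 tick 0 v(0, 2): E3/B3 P5 -> F3/F4 P8 similar
  -> R2 @ bar 3 tick 0 v(1, 2): G3/B3 M3 -> F4/F4 P1 similar
  -> R7 @ bar 3 tick 0 v(1,): G3->F4 leap 10st
  -> R7 @ bar 3 tick 0 v(2,): B3->F4 leap 6st
  -> R1 @ bar 4 tick 0 v(0, 2): F3/F4 P8 -> G3/G4 P8 similar
  -> R1 @ bar 5 tick 0 v(0, 2): G3/G4 P8 -> A3/A4 P8 similar
  -> R2 @ bar 5 tick 0 v(0, 1): G3/E4 M6 -> A3/A4 P8 similar
  -> R2 @ bar 5 tick 0 v(1, 2): E4/G4 m3 -> A4/A4 P1 similar
  -> R1 @ bar 6 tick 0 v(0, 2): A3/A4 P8 -> F3/F4 P8 similar
  -> R8 @ bar 6 tick 0 v(0, 2): penult P8 not 3rd/6th
  -> R6 @ bar 7 tick 3 v(0, 2): closes on m3

(0, 0, R5, (0, 2))
(2, 0, R2, (0, 2))
(2, 0, R7, (2,))
(3, 0, R2, (0, 1))
(3, 0, R2, (0, 2))
(3, 0, R2, (1, 2))
(3, 0, R7, (1,))
(3, 0, R7, (2,))
(4, 0, R1, (0, 2))
(5, 0, R1, (0, 2))
(5, 0, R2, (0, 1))
(5, 0, R2, (1, 2))
(6, 0, R1, (0, 2))
(6, 0, R8, (0, 2))
(7, 3, R6, (0, 2))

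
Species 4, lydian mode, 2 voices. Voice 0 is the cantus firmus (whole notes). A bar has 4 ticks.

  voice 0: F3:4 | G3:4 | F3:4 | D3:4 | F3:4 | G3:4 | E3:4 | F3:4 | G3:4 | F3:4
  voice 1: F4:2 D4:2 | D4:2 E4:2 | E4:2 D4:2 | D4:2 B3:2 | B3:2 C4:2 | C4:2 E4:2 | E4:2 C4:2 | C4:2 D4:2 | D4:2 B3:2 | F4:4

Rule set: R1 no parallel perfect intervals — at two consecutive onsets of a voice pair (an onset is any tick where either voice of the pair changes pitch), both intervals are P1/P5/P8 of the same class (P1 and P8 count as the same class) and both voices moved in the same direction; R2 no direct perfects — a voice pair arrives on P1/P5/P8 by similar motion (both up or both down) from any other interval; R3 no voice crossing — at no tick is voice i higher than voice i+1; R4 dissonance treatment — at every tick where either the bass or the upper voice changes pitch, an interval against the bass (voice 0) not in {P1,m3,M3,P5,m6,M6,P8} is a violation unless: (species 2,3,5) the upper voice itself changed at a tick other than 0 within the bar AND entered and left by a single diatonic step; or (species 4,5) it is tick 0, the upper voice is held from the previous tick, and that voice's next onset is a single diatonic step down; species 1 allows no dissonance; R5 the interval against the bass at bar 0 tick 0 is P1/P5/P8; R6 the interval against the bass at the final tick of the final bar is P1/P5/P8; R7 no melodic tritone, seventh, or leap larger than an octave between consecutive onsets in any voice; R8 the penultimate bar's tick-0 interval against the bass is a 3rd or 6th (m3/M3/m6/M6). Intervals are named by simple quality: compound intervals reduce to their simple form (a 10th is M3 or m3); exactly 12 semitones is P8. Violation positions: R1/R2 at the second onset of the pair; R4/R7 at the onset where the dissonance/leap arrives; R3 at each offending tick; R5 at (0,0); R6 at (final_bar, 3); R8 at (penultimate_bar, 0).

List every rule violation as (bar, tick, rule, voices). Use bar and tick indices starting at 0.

(4, 0, R4, (0, 1))
(5, 0, R4, (0, 1))
(8, 0, R8, (0, 1))
(9, 0, R7, (1,))

bar 0: v0=F3 v1=F4 downbeat P8
bar 1: v0=G3 v1=D4 downbeat P5
bar 2: v0=F3 v1=E4 downbeat M7
bar 3: v0=D3 v1=D4 downbeat P8
bar 4: v0=F3 v1=B3 downbeat TT
bar 5: v0=G3 v1=C4 downbeat P4
bar 6: v0=E3 v1=E4 downbeat P8
bar 7: v0=F3 v1=C4 downbeat P5
bar 8: v0=G3 v1=D4 downbeat P5
bar 9: v0=F3 v1=F4 downbeat P8
  -> R4 @ bar 4 tick 0 v(0, 1): F3/B3 TT untreated
  -> R4 @ bar 5 tick 0 v(0, 1): G3/C4 P4 untreated
  -> R8 @ bar 8 tick 0 v(0, 1): penult P5 not 3rd/6th
  -> R7 @ bar 9 tick 0 v(1,): B3->F4 leap 6st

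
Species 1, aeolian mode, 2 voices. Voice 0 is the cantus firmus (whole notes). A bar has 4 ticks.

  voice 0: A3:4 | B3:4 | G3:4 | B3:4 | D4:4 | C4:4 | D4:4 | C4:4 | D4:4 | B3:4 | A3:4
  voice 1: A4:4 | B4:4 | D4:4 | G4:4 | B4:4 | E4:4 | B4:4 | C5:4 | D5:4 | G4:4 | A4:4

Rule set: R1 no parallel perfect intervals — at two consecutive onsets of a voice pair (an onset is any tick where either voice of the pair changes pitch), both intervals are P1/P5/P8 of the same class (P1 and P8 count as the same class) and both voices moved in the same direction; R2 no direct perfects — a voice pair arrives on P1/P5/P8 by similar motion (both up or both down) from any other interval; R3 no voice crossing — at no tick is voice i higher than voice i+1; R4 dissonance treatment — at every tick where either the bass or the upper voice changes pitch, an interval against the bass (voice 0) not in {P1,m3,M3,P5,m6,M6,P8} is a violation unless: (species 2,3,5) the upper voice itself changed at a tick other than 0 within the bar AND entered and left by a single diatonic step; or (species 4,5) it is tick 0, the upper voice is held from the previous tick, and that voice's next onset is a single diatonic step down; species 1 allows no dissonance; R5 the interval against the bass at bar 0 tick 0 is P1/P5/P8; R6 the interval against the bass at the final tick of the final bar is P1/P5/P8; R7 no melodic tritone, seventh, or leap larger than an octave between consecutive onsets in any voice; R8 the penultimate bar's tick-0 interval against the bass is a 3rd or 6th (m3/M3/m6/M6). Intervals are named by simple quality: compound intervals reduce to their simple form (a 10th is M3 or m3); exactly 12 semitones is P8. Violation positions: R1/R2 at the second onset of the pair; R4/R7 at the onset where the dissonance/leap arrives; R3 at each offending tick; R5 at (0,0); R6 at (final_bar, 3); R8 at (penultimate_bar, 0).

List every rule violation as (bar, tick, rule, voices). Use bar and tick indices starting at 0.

bar 0: v0=A3 v1=A4 downbeat P8
bar 1: v0=B3 v1=B4 downbeat P8
bar 2: v0=G3 v1=D4 downbeat P5
bar 3: v0=B3 v1=G4 downbeat m6
bar 4: v0=D4 v1=B4 downbeat M6
bar 5: v0=C4 v1=E4 downbeat M3
bar 6: v0=D4 v1=B4 downbeat M6
bar 7: v0=C4 v1=C5 downbeat P8
bar 8: v0=D4 v1=D5 downbeat P8
bar 9: v0=B3 v1=G4 downbeat m6
bar 10: v0=A3 v1=A4 downbeat P8
  -> R1 @ bar 1 tick 0 v(0, 1): A3/A4 P8 -> B3/B4 P8 similar
  -> R2 @ bar 2 tick 0 v(0, 1): B3/B4 P8 -> G3/D4 P5 similar
  -> R1 @ bar 8 tick 0 v(0, 1): C4/C5 P8 -> D4/D5 P8 similar

(1, 0, R1, (0, 1))
(2, 0, R2, (0, 1))
(8, 0, R1, (0, 1))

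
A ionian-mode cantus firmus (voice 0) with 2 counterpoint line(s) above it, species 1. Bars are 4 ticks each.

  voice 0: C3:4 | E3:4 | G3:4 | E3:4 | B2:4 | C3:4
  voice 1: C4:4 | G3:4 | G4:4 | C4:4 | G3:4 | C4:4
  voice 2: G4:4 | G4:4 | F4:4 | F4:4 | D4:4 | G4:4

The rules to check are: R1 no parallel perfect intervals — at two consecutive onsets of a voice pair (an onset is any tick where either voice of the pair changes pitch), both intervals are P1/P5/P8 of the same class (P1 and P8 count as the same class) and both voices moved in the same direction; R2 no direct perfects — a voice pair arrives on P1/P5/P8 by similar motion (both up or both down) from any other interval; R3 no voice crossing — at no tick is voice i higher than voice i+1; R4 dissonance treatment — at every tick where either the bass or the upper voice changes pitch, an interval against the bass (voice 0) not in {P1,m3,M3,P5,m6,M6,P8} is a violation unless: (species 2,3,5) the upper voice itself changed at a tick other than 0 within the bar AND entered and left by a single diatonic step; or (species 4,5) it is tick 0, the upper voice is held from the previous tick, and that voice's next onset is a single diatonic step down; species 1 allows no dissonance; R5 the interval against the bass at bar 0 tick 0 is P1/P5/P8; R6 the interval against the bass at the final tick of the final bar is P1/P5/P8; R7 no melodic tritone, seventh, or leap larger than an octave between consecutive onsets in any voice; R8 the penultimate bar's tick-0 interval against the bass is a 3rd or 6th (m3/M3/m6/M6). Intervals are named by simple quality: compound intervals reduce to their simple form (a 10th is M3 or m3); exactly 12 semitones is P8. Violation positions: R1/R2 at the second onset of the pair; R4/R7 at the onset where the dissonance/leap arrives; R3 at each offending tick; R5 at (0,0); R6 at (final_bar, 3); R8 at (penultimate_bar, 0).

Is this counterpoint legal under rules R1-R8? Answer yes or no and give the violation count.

bar 0: v0=C3 v1=C4 v2=G4 (P5)
bar 1: v0=E3 v1=G3 v2=G4 (m3)
bar 2: v0=G3 v1=G4 v2=F4 (m7)
bar 3: v0=E3 v1=C4 v2=F4 (m2)
bar 4: v0=B2 v1=G3 v2=D4 (m3)
bar 5: v0=C3 v1=C4 v2=G4 (P5)
  R2 @ bar2.0: E3/G3 m3 -> G3/G4 P8 similar
  R3 @ bar2.0: G4 above F4
  R4 @ bar2.0: G3/F4 m7 untreated
  R3 @ bar2.1: G4 above F4
  R3 @ bar2.2: G4 above F4
  R3 @ bar2.3: G4 above F4
  R4 @ bar3.0: E3/F4 m2 untreated
  R2 @ bar4.0: C4/F4 P4 -> G3/D4 P5 similar
  R1 @ bar5.0: G3/D4 P5 -> C4/G4 P5 similar
  R2 @ bar5.0: B2/G3 m6 -> C3/C4 P8 similar
  R2 @ bar5.0: B2/D4 m3 -> C3/G4 P5 similar

No (11 violations)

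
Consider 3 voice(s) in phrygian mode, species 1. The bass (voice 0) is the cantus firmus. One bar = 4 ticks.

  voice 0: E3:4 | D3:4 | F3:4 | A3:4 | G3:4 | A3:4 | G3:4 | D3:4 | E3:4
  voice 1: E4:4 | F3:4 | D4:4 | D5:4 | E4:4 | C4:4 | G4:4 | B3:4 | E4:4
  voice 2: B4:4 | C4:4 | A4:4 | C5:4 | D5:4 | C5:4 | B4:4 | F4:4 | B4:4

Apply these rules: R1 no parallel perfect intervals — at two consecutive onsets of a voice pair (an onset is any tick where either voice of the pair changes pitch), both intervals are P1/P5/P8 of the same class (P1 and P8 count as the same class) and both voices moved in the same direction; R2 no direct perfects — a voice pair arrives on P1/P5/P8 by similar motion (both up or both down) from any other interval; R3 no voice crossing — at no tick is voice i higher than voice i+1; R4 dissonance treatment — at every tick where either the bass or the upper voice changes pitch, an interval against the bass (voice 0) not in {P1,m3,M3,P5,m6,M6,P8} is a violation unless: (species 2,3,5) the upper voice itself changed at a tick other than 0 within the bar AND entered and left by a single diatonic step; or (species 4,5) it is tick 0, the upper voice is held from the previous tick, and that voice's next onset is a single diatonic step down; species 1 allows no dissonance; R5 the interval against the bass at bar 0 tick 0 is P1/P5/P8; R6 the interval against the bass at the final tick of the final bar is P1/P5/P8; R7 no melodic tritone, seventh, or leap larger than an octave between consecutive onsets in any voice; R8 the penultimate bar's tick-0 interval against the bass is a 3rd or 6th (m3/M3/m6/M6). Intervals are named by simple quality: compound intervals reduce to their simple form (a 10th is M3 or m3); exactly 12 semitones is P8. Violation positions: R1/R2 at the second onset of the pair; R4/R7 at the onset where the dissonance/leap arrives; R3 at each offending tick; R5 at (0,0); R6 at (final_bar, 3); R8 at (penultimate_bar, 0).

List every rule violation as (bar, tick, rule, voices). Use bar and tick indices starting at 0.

(1, 0, R1, (1, 2))
(1, 0, R4, (0, 2))
(1, 0, R7, (1,))
(1, 0, R7, (2,))
(2, 0, R1, (1, 2))
(3, 0, R3, (1, 2))
(3, 0, R4, (0, 1))
(3, 1, R3, (1, 2))
(3, 2, R3, (1, 2))
(3, 3, R3, (1, 2))
(4, 0, R7, (1,))
(5, 0, R2, (1, 2))
(7, 0, R7, (2,))
(8, 0, R2, (0, 1))
(8, 0, R2, (0, 2))
(8, 0, R2, (1, 2))
(8, 0, R7, (2,))

bar 0: v0=E3 v1=E4 v2=B4 downbeat P5
bar 1: v0=D3 v1=F3 v2=C4 downbeat m7
bar 2: v0=F3 v1=D4 v2=A4 downbeat M3
bar 3: v0=A3 v1=D5 v2=C5 downbeat m3
bar 4: v0=G3 v1=E4 v2=D5 downbeat P5
bar 5: v0=A3 v1=C4 v2=C5 downbeat m3
bar 6: v0=G3 v1=G4 v2=B4 downbeat M3
bar 7: v0=D3 v1=B3 v2=F4 downbeat m3
bar 8: v0=E3 v1=E4 v2=B4 downbeat P5
  -> R1 @ bar 1 tick 0 v(1, 2): E4/B4 P5 -> F3/C4 P5 similar
  -> R4 @ bar 1 tick 0 v(0, 2): D3/C4 m7 untreated
  -> R7 @ bar 1 tick 0 v(1,): E4->F3 leap 11st
  -> R7 @ bar 1 tick 0 v(2,): B4->C4 leap 11st
  -> R1 @ bar 2 tick 0 v(1, 2): F3/C4 P5 -> D4/A4 P5 similar
  -> R3 @ bar 3 tick 0 v(1, 2): D5 above C5
  -> R4 @ bar 3 tick 0 v(0, 1): A3/D5 P4 untreated
  -> R3 @ bar 3 tick 1 v(1, 2): D5 above C5
  -> R3 @ bar 3 tick 2 v(1, 2): D5 above C5
  -> R3 @ bar 3 tick 3 v(1, 2): D5 above C5
  -> R7 @ bar 4 tick 0 v(1,): D5->E4 leap 10st
  -> R2 @ bar 5 tick 0 v(1, 2): E4/D5 m7 -> C4/C5 P8 similar
  -> R7 @ bar 7 tick 0 v(2,): B4->F4 leap 6st
  -> R2 @ bar 8 tick 0 v(0, 1): D3/B3 M6 -> E3/E4 P8 similar
  -> R2 @ bar 8 tick 0 v(0, 2): D3/F4 m3 -> E3/B4 P5 similar
  -> R2 @ bar 8 tick 0 v(1, 2): B3/F4 TT -> E4/B4 P5 similar
  -> R7 @ bar 8 tick 0 v(2,): F4->B4 leap 6st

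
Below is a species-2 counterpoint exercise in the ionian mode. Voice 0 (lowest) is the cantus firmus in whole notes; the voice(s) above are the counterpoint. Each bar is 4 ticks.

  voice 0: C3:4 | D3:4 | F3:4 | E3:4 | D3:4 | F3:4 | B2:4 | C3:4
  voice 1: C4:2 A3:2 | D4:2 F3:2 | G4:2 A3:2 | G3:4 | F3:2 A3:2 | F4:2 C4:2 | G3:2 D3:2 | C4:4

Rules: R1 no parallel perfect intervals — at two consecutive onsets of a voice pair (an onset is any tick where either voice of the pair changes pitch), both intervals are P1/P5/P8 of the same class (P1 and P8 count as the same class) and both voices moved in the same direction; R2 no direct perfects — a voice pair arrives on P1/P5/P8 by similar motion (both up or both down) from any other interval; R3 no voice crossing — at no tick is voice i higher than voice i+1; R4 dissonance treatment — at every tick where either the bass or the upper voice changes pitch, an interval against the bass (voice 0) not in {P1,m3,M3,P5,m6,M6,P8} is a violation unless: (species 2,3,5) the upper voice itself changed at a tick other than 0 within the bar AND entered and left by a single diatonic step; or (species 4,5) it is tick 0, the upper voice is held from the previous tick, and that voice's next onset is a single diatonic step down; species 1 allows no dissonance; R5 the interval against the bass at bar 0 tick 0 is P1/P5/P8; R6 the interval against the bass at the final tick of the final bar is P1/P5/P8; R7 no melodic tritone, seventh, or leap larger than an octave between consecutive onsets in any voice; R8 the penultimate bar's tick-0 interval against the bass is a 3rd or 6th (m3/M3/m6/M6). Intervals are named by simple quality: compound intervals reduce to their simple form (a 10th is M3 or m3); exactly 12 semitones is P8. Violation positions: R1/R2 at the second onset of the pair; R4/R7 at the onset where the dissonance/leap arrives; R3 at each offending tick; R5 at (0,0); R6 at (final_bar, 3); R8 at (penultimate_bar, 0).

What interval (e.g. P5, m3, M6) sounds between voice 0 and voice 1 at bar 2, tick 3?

M3

voice 0=F3 voice 1=A3 -> M3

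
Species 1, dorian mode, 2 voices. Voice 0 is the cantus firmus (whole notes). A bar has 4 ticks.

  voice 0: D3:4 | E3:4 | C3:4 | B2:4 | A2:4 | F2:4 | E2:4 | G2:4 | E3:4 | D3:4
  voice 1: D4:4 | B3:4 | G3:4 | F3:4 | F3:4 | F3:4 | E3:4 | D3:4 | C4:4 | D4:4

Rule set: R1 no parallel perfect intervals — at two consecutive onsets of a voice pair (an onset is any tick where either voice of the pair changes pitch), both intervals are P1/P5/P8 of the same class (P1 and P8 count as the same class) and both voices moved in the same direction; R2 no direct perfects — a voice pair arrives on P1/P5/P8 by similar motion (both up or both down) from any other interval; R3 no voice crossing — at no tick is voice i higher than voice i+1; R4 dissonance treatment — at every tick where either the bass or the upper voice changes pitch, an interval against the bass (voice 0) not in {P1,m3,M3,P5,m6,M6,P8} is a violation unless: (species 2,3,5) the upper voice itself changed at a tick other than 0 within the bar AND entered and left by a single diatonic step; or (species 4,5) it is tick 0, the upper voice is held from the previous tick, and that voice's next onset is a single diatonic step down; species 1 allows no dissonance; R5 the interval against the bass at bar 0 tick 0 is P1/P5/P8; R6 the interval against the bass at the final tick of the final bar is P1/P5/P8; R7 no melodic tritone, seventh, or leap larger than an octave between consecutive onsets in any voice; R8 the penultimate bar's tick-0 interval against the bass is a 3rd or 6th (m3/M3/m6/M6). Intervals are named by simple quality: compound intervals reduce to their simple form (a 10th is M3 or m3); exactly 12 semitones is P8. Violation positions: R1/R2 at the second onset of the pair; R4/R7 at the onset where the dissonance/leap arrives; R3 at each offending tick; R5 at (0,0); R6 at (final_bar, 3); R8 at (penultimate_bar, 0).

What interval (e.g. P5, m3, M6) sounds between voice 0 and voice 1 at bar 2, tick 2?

voice 0=C3 voice 1=G3 -> P5

P5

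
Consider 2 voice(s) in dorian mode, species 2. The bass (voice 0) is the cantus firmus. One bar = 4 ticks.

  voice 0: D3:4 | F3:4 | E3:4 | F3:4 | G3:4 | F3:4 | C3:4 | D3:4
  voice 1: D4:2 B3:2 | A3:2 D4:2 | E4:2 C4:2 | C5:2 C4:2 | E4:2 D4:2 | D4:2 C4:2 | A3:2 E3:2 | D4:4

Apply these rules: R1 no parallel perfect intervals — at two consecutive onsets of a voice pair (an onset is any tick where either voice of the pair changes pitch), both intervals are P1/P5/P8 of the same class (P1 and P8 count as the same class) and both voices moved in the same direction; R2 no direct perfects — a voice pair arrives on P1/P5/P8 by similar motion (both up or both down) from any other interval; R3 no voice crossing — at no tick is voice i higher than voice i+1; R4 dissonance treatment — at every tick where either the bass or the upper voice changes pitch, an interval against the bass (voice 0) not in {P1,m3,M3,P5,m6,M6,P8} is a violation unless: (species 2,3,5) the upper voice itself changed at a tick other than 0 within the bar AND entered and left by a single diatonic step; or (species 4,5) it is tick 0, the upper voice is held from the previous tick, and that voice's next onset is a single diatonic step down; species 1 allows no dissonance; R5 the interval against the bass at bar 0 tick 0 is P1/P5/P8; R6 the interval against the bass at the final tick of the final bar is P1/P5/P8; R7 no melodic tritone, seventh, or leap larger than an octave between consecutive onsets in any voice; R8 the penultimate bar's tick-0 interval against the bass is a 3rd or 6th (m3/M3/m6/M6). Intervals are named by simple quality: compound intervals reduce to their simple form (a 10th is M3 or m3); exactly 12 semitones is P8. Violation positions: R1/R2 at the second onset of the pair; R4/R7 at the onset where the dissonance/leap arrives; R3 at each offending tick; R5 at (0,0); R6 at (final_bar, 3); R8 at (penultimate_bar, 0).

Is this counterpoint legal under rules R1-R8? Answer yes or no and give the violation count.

No (3 violations)

bar 0: v0=D3 v1=D4 (P8)
bar 1: v0=F3 v1=A3 (M3)
bar 2: v0=E3 v1=E4 (P8)
bar 3: v0=F3 v1=C5 (P5)
bar 4: v0=G3 v1=E4 (M6)
bar 5: v0=F3 v1=D4 (M6)
bar 6: v0=C3 v1=A3 (M6)
bar 7: v0=D3 v1=D4 (P8)
  R2 @ bar3.0: E3/C4 m6 -> F3/C5 P5 similar
  R2 @ bar7.0: C3/E3 M3 -> D3/D4 P8 similar
  R7 @ bar7.0: E3->D4 leap 10st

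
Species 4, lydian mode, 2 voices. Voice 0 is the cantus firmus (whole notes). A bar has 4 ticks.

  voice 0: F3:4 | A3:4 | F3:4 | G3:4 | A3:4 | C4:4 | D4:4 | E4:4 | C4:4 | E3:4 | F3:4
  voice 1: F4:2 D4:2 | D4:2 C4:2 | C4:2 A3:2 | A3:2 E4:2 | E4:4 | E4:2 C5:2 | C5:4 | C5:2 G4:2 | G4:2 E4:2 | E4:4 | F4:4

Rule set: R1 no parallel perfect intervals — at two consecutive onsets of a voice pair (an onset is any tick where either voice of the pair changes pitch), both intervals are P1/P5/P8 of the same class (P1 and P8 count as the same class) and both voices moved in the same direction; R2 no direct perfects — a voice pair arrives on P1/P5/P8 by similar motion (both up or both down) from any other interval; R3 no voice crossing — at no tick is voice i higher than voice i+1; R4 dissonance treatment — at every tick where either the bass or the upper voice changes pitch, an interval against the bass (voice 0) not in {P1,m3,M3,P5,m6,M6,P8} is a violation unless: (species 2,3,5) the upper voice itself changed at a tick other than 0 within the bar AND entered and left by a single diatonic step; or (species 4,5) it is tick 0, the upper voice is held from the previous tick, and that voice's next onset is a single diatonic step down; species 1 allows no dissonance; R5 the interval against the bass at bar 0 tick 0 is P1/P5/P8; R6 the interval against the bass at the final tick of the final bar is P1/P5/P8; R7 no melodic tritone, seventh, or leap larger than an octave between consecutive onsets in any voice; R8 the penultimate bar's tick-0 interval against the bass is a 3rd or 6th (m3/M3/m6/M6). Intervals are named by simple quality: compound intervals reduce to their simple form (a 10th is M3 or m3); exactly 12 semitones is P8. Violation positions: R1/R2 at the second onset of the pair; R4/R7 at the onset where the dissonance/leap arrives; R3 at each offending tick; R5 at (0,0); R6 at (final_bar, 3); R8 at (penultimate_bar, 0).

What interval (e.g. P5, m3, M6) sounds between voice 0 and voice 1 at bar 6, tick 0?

m7

voice 0=D4 voice 1=C5 -> m7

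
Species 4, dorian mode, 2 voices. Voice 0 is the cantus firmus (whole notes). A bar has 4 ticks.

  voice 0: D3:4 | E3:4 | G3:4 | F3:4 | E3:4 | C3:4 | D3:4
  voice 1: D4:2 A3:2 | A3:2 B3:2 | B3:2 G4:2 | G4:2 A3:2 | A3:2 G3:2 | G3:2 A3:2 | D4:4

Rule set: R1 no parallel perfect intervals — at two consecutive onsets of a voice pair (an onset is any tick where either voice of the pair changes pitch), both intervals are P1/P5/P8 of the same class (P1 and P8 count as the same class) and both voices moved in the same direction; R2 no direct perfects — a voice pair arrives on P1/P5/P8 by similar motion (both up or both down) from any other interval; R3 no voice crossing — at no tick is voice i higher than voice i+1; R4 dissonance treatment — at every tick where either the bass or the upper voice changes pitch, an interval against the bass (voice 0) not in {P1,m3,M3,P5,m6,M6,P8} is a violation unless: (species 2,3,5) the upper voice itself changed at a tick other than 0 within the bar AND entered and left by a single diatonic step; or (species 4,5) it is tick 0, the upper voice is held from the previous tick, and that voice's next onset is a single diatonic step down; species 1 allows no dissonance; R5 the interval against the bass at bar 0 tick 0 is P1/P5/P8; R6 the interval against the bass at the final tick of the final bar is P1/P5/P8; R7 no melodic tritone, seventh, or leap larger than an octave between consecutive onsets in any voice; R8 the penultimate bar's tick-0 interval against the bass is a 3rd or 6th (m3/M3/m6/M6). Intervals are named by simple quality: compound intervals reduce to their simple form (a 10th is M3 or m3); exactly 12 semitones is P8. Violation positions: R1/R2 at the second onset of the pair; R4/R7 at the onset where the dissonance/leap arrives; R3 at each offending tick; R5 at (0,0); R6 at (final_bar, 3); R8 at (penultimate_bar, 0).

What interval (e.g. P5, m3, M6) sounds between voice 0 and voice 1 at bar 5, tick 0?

P5

voice 0=C3 voice 1=G3 -> P5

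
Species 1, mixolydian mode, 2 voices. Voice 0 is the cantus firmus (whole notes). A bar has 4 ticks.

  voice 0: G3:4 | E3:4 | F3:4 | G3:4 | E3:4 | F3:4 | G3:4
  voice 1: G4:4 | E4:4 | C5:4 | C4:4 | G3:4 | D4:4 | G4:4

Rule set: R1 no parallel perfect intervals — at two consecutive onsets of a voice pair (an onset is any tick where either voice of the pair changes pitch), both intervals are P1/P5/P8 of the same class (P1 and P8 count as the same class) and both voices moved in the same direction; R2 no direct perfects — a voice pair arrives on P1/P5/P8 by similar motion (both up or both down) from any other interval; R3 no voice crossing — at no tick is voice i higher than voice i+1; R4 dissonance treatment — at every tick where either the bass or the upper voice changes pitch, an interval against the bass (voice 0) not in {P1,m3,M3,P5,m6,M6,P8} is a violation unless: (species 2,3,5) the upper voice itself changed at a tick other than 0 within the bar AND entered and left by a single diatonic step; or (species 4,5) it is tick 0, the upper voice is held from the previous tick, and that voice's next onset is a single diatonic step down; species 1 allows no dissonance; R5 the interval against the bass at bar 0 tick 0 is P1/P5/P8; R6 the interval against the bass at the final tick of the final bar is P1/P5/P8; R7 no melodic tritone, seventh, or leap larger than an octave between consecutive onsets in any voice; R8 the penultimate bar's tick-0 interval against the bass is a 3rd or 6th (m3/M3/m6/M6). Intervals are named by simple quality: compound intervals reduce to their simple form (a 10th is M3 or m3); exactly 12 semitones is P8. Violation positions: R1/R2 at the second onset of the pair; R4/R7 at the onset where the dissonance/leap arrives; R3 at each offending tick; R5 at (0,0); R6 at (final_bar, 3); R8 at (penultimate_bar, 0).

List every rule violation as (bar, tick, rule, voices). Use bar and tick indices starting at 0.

(1, 0, R1, (0, 1))
(2, 0, R2, (0, 1))
(3, 0, R4, (0, 1))
(6, 0, R2, (0, 1))

bar 0: v0=G3 v1=G4 downbeat P8
bar 1: v0=E3 v1=E4 downbeat P8
bar 2: v0=F3 v1=C5 downbeat P5
bar 3: v0=G3 v1=C4 downbeat P4
bar 4: v0=E3 v1=G3 downbeat m3
bar 5: v0=F3 v1=D4 downbeat M6
bar 6: v0=G3 v1=G4 downbeat P8
  -> R1 @ bar 1 tick 0 v(0, 1): G3/G4 P8 -> E3/E4 P8 similar
  -> R2 @ bar 2 tick 0 v(0, 1): E3/E4 P8 -> F3/C5 P5 similar
  -> R4 @ bar 3 tick 0 v(0, 1): G3/C4 P4 untreated
  -> R2 @ bar 6 tick 0 v(0, 1): F3/D4 M6 -> G3/G4 P8 similar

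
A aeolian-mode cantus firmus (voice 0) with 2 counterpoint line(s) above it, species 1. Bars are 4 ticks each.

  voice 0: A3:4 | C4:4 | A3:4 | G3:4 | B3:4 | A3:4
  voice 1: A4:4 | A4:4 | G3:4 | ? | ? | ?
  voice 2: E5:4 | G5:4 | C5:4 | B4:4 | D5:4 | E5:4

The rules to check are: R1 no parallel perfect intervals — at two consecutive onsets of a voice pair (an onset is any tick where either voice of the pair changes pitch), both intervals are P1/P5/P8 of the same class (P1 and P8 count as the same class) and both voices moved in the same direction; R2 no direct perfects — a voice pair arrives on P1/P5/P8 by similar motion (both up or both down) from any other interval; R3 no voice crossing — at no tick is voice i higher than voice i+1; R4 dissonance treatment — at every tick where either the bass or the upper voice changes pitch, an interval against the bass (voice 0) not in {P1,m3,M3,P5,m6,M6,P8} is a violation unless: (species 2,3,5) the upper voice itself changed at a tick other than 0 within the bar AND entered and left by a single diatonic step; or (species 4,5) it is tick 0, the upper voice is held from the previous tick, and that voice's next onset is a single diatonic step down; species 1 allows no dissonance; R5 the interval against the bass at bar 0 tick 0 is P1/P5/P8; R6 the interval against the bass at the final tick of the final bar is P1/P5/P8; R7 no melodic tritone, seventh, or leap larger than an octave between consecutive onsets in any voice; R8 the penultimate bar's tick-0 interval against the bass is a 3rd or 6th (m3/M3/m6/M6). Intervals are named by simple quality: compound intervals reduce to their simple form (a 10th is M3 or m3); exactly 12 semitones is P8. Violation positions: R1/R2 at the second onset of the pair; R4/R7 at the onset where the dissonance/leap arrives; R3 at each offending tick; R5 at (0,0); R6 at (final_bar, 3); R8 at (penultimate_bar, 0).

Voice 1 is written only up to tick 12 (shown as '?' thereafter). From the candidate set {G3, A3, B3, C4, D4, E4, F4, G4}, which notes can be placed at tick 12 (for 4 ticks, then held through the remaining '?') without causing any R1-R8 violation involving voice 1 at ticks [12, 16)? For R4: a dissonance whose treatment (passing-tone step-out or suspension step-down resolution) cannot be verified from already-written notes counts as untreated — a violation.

G3: legal
A3: violates R4
B3: legal
C4: violates R4
D4: legal
E4: legal
F4: violates R4,R7
G4: legal

{B3, D4, E4, G3, G4}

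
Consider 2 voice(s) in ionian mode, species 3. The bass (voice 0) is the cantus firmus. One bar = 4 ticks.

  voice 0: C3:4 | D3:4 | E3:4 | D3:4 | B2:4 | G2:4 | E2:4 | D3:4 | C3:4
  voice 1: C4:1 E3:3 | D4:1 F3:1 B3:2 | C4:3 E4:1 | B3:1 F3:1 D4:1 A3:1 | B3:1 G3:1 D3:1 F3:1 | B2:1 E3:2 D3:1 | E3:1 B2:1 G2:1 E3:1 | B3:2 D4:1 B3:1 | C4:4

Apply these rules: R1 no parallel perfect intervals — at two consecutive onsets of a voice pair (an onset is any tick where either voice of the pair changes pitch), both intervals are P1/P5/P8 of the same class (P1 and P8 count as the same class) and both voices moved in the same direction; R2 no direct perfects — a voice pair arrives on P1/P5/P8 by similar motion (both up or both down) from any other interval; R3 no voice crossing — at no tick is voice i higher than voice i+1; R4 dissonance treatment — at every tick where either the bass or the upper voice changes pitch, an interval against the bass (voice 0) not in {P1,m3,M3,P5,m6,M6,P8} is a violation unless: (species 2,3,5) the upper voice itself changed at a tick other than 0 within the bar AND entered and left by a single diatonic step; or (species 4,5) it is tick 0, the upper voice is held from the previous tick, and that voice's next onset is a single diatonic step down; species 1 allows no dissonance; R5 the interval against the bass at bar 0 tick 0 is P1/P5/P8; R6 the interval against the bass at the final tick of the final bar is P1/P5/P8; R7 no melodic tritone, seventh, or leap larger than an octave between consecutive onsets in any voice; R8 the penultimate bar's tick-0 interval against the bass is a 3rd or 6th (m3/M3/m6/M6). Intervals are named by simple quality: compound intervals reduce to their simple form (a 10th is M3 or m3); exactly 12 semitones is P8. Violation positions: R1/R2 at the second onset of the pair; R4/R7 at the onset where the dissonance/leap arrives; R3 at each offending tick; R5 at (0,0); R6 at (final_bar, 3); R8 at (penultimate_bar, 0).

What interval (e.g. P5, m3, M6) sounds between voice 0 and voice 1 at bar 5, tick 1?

voice 0=G2 voice 1=E3 -> M6

M6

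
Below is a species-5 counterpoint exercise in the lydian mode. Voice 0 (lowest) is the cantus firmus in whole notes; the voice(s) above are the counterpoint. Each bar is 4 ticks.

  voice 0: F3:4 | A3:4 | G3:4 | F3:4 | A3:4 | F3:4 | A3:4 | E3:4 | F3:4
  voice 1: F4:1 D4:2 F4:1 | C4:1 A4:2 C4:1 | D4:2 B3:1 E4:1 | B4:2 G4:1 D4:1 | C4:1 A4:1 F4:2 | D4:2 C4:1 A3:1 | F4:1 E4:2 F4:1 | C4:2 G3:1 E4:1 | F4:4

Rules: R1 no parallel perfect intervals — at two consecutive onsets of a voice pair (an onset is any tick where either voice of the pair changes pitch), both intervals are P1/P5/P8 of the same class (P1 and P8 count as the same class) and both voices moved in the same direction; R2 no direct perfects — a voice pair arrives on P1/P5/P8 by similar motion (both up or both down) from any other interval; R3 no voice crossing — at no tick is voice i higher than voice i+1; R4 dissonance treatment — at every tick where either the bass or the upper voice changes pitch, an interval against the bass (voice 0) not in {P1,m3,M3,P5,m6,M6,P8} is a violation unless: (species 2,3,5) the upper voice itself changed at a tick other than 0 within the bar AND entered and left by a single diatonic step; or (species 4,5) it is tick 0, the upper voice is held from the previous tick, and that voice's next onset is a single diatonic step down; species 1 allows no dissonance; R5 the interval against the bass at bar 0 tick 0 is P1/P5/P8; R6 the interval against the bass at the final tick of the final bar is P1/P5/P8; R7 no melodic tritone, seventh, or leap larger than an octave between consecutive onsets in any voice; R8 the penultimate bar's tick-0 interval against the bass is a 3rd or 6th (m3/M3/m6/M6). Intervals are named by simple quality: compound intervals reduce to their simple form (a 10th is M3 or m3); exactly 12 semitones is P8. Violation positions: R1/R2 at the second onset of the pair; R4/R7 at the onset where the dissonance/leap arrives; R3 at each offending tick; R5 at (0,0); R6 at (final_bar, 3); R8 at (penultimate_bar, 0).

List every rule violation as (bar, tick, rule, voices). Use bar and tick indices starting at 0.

(3, 0, R4, (0, 1))
(3, 2, R4, (0, 1))
(8, 0, R1, (0, 1))

bar 0: v0=F3 v1=F4 downbeat P8
bar 1: v0=A3 v1=C4 downbeat m3
bar 2: v0=G3 v1=D4 downbeat P5
bar 3: v0=F3 v1=B4 downbeat TT
bar 4: v0=A3 v1=C4 downbeat m3
bar 5: v0=F3 v1=D4 downbeat M6
bar 6: v0=A3 v1=F4 downbeat m6
bar 7: v0=E3 v1=C4 downbeat m6
bar 8: v0=F3 v1=F4 downbeat P8
  -> R4 @ bar 3 tick 0 v(0, 1): F3/B4 TT untreated
  -> R4 @ bar 3 tick 2 v(0, 1): F3/G4 M2 untreated
  -> R1 @ bar 8 tick 0 v(0, 1): E3/E4 P8 -> F3/F4 P8 similar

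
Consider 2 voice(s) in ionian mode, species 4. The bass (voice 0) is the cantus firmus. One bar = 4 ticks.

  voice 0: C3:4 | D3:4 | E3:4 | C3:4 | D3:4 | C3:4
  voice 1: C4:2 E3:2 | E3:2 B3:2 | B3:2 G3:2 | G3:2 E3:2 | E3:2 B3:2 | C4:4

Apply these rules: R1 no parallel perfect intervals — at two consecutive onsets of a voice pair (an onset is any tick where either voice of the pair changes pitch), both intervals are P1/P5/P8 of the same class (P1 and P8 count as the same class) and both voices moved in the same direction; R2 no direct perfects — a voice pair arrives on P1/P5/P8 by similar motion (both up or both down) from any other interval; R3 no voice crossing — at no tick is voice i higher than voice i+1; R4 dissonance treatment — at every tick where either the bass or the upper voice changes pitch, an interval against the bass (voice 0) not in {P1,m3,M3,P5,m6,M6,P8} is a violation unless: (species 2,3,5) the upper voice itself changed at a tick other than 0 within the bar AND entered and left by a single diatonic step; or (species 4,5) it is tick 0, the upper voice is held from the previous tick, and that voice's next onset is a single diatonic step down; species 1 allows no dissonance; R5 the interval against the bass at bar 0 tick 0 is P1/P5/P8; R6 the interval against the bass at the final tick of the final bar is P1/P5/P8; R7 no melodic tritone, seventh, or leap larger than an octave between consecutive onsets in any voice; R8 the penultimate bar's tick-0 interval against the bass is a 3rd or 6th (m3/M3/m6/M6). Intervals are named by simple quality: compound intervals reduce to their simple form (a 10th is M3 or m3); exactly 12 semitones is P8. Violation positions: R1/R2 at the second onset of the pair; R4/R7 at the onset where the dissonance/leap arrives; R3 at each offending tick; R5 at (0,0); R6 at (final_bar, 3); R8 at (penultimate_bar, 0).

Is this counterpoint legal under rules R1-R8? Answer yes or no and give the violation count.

bar 0: v0=C3 v1=C4 (P8)
bar 1: v0=D3 v1=E3 (M2)
bar 2: v0=E3 v1=B3 (P5)
bar 3: v0=C3 v1=G3 (P5)
bar 4: v0=D3 v1=E3 (M2)
bar 5: v0=C3 v1=C4 (P8)
  R4 @ bar1.0: D3/E3 M2 untreated
  R4 @ bar4.0: D3/E3 M2 untreated
  R8 @ bar4.0: penult M2 not 3rd/6th

No (3 violations)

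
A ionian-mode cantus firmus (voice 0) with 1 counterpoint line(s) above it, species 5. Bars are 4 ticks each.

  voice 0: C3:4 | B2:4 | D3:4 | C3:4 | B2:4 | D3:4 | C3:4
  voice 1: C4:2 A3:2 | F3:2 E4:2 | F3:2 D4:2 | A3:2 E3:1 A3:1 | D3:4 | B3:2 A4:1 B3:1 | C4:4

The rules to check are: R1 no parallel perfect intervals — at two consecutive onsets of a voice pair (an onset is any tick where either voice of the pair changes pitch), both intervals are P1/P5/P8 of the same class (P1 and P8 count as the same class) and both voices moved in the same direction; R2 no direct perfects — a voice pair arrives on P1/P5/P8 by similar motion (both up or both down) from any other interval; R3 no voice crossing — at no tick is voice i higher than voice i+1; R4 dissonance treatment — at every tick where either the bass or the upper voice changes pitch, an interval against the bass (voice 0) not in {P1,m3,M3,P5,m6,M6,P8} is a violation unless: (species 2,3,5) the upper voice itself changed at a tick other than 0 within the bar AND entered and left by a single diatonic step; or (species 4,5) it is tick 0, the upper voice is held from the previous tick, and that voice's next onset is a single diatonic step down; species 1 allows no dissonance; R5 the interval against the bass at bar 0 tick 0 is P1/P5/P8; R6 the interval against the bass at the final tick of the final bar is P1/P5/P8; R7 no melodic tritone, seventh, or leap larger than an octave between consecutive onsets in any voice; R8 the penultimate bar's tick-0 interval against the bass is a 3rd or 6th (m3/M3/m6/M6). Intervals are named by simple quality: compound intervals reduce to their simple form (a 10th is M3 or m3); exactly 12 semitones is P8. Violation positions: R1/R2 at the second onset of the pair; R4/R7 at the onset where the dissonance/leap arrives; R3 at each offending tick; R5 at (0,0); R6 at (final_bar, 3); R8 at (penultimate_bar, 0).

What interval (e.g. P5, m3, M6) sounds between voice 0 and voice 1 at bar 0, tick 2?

M6

voice 0=C3 voice 1=A3 -> M6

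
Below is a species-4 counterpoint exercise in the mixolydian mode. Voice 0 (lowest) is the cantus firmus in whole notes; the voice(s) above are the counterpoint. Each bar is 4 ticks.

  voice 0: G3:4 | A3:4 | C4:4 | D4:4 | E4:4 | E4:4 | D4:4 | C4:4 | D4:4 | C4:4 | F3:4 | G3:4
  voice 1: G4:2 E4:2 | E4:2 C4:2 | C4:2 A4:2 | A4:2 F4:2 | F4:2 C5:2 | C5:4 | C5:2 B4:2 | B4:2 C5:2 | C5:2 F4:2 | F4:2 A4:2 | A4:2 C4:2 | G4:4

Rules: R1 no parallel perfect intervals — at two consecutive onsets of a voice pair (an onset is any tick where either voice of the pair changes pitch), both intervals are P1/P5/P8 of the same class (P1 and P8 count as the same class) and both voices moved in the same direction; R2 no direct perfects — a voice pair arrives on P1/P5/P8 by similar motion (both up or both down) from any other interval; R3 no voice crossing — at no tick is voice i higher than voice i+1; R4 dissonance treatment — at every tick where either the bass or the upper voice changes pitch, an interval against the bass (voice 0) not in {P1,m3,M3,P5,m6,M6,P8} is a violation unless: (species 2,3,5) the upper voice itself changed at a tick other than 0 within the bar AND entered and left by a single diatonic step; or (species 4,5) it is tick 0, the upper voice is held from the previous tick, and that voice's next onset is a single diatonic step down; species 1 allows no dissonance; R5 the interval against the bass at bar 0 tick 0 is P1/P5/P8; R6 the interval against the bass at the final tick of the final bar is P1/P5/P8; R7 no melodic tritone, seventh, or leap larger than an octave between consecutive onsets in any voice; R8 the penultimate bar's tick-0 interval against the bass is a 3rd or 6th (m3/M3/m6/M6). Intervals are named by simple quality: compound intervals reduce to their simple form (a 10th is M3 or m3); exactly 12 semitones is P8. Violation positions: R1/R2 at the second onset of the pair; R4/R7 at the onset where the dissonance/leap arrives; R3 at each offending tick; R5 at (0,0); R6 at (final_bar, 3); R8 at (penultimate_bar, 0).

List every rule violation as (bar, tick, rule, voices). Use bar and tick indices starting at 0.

bar 0: v0=G3 v1=G4 downbeat P8
bar 1: v0=A3 v1=E4 downbeat P5
bar 2: v0=C4 v1=C4 downbeat P1
bar 3: v0=D4 v1=A4 downbeat P5
bar 4: v0=E4 v1=F4 downbeat m2
bar 5: v0=E4 v1=C5 downbeat m6
bar 6: v0=D4 v1=C5 downbeat m7
bar 7: v0=C4 v1=B4 downbeat M7
bar 8: v0=D4 v1=C5 downbeat m7
bar 9: v0=C4 v1=F4 downbeat P4
bar 10: v0=F3 v1=A4 downbeat M3
bar 11: v0=G3 v1=G4 downbeat P8
  -> R4 @ bar 4 tick 0 v(0, 1): E4/F4 m2 untreated
  -> R4 @ bar 7 tick 0 v(0, 1): C4/B4 M7 untreated
  -> R4 @ bar 8 tick 0 v(0, 1): D4/C5 m7 untreated
  -> R4 @ bar 9 tick 0 v(0, 1): C4/F4 P4 untreated
  -> R2 @ bar 11 tick 0 v(0, 1): F3/C4 P5 -> G3/G4 P8 similar

(4, 0, R4, (0, 1))
(7, 0, R4, (0, 1))
(8, 0, R4, (0, 1))
(9, 0, R4, (0, 1))
(11, 0, R2, (0, 1))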